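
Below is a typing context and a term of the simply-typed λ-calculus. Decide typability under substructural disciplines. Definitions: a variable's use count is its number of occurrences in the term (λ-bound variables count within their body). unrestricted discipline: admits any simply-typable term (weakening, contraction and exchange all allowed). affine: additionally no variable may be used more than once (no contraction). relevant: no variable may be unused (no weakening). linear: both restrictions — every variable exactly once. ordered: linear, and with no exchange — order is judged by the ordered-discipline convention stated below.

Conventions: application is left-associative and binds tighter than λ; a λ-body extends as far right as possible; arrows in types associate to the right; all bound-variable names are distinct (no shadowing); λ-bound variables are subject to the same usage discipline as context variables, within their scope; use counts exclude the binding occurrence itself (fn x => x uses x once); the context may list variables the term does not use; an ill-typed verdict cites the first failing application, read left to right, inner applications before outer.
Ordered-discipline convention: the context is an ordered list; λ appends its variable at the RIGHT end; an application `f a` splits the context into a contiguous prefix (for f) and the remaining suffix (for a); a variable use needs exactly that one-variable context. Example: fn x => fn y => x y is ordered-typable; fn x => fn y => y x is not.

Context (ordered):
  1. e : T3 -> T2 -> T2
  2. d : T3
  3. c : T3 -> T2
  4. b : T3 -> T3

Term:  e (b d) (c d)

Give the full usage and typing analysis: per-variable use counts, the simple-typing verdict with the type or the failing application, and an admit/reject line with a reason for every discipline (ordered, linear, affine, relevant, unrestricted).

usage: e=1, d=2, c=1, b=1
order of uses: e, b, d, c, d
typing: ✓ — T2
ordered ✗ (uses contraction: d ×2)
linear ✗ (uses contraction: d ×2)
affine ✗ (uses contraction: d ×2)
relevant ✓ (at least one use each (e, d, c, b))
unrestricted ✓ (well-typed at T2; no restrictions here)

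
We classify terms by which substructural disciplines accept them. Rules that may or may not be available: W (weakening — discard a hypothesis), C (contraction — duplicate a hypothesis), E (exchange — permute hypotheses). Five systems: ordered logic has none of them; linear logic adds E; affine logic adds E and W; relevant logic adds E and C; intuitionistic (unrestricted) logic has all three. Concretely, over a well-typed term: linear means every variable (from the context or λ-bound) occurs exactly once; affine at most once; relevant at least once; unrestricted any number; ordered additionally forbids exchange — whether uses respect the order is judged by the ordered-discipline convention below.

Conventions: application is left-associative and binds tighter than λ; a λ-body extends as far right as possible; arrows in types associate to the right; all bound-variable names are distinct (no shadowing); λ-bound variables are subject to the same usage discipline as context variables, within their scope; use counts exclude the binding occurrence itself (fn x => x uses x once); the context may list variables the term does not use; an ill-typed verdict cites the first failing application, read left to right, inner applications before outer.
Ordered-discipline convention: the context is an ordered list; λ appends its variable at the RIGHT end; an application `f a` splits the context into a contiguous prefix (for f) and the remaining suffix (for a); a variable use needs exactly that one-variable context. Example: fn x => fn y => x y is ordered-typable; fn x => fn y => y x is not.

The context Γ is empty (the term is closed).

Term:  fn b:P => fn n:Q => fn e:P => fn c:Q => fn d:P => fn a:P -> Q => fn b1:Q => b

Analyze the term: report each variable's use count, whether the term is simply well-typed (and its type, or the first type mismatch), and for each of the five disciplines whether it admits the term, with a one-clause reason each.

use counts: b (bound): 1×, n (bound): 0×, e (bound): 0×, c (bound): 0×, d (bound): 0×, a (bound): 0×, b1 (bound): 0×
order of uses: b
typing: the term checks, with type P -> Q -> P -> Q -> P -> (P -> Q) -> Q -> P
ordered: ✗, unused: n, e, c, d, a, b1 — weakening required
linear: ✗, unused: n, e, c, d, a, b1 — weakening required
affine: ✓, at most one use each (b, n, e, c, d, a, b1)
relevant: ✗, unused: n, e, c, d, a, b1 — weakening required
unrestricted: ✓, simply typable at P -> Q -> P -> Q -> P -> (P -> Q) -> Q -> P; W, C, E all held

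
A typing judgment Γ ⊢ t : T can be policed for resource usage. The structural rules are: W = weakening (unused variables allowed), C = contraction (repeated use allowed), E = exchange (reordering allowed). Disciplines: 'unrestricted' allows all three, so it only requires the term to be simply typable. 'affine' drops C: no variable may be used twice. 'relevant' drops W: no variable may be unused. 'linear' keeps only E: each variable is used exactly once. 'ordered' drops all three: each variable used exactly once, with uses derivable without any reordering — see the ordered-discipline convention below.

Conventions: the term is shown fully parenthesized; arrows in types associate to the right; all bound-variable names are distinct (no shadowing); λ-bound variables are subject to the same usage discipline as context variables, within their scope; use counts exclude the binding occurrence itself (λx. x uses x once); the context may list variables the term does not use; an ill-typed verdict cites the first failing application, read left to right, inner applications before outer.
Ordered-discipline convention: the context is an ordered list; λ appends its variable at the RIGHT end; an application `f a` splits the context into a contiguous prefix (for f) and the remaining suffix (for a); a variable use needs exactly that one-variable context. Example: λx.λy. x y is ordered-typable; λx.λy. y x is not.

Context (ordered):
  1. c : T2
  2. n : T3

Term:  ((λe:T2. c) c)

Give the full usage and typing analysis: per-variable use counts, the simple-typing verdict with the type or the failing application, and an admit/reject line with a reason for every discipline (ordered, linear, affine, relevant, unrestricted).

usage: c: 2×; n: 0×; e (λ-bound): 0×
use order (left to right): c, c
typing: the term checks, with type T2
ordered: ✗ — c ×2 used more than once (contraction); n, e never used (weakening)
linear: ✗ — c ×2 used more than once (contraction); n, e never used (weakening)
affine: ✗ — c ×2 used more than once (contraction)
relevant: ✗ — n, e never used (weakening)
unrestricted: ✓ — simply typable at T2; W, C, E all held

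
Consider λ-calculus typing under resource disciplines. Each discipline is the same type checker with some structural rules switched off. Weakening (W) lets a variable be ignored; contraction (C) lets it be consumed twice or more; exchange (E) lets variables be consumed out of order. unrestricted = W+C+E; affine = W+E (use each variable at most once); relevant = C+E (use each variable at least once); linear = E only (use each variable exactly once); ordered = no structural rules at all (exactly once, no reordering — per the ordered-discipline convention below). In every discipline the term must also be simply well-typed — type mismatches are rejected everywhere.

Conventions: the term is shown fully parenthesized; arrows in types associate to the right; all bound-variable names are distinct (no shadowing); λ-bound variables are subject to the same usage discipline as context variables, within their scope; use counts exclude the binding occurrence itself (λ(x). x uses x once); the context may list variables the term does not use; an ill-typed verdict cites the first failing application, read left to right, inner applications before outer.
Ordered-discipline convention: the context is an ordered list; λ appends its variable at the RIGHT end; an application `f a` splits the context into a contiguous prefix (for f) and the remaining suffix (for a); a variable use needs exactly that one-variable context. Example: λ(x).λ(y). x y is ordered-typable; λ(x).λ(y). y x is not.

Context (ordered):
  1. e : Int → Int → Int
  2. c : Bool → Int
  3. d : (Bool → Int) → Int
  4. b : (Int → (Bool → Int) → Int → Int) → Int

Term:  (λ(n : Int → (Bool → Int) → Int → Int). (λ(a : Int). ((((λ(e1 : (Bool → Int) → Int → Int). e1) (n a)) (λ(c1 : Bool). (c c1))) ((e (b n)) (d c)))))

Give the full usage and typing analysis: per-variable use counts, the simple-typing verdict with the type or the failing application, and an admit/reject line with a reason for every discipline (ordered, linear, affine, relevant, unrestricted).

counts: e: 1; c: 2; d: 1; b: 1; n (bound): 2; a (bound): 1; e1 (bound): 1; c1 (bound): 1
left-to-right use order: e1, n, a, c, c1, e, b, n, d, c
typing: well-typed at (Int → (Bool → Int) → Int → Int) → Int → Int
ordered ✗ (c ×2, n ×2 used more than once (contraction))
linear ✗ (c ×2, n ×2 used more than once (contraction))
affine ✗ (c ×2, n ×2 used more than once (contraction))
relevant ✓ (none of e, c, d, b, n, a, e1, c1 goes unused)
unrestricted ✓ (type-checks ((Int → (Bool → Int) → Int → Int) → Int → Int) and nothing is barred)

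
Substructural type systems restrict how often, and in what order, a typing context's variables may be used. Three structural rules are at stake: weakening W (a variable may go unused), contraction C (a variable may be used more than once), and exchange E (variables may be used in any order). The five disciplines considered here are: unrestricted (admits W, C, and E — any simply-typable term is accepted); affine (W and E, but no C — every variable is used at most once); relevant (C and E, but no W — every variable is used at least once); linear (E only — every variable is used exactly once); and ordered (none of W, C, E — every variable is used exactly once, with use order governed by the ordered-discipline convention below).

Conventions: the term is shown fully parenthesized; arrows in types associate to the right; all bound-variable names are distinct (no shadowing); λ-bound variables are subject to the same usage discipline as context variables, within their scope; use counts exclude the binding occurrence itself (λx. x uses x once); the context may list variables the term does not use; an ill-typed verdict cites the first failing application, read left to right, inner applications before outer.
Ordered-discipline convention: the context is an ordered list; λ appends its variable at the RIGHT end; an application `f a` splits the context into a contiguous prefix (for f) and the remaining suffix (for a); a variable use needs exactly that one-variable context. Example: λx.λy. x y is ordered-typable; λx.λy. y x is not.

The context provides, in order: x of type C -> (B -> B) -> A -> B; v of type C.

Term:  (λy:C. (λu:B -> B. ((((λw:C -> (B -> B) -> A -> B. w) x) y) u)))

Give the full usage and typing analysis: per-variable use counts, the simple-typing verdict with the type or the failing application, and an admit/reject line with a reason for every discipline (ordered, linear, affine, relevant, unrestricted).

use counts: x: 1×; v: 0×; y [bound]: 1×; u [bound]: 1×; w [bound]: 1×
uses in reading order: w, x, y, u
typing: well-typed — term : C -> (B -> B) -> A -> B
ordered: ✗, v never used (weakening)
linear: ✗, v never used (weakening)
affine: ✓, at most one use each (x, v, y, u, w)
relevant: ✗, v never used (weakening)
unrestricted: ✓, typability at C -> (B -> B) -> A -> B is all that's needed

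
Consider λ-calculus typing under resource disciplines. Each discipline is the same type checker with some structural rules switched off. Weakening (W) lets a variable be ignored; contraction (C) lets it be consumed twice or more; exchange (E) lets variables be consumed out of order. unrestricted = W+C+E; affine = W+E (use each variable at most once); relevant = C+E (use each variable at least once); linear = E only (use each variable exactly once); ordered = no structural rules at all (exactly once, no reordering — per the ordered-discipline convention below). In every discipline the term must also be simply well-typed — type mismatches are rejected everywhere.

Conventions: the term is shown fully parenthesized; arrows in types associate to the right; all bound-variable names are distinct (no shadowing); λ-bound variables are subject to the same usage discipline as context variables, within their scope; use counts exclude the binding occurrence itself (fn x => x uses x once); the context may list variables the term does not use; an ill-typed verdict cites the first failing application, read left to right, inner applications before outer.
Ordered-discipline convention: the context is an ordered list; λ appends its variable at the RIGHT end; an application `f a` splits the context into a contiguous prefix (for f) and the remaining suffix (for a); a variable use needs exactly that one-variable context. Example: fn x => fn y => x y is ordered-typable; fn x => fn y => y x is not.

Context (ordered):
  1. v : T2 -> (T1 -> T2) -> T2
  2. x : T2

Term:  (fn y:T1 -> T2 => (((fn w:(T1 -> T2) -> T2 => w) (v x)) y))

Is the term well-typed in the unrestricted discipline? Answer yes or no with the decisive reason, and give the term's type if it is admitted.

yes — type-checks ((T1 -> T2) -> T2) and nothing is barred; term : (T1 -> T2) -> T2
usage: v: 1; x: 1; y (λ-bound): 1; w (λ-bound): 1
left-to-right use order: w, v, x, y
typing: the term checks, with type (T1 -> T2) -> T2
across the five disciplines: ordered ✓, linear ✓, affine ✓, relevant ✓, unrestricted ✓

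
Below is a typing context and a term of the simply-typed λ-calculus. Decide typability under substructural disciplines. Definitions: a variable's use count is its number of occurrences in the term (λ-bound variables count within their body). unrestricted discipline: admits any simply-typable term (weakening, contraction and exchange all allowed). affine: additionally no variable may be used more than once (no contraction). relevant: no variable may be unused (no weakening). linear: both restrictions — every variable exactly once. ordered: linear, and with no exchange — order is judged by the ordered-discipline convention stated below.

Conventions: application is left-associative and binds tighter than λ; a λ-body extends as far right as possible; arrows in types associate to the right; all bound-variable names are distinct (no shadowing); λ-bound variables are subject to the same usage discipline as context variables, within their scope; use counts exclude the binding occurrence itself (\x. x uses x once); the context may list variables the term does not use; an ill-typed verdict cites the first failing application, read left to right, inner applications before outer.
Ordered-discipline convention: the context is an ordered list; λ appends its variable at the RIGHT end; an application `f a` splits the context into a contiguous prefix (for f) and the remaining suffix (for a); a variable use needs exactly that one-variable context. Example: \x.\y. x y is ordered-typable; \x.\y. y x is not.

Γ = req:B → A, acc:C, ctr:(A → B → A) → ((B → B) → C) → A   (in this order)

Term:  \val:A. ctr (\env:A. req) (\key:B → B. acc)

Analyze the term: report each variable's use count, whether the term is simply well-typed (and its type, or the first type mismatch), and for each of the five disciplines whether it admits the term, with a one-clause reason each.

variable uses: req=1; acc=1; ctr=1; val (bound)=0; env (bound)=0; key (bound)=0
order of uses: ctr, req, acc
typing: the term checks, with type A → A
ordered ✗ (needs weakening: val, env, key unused)
linear ✗ (needs weakening: val, env, key unused)
affine ✓ (at most one use each (req, acc, ctr, val, env, key))
relevant ✗ (needs weakening: val, env, key unused)
unrestricted ✓ (simply typable at A → A; W, C, E all held)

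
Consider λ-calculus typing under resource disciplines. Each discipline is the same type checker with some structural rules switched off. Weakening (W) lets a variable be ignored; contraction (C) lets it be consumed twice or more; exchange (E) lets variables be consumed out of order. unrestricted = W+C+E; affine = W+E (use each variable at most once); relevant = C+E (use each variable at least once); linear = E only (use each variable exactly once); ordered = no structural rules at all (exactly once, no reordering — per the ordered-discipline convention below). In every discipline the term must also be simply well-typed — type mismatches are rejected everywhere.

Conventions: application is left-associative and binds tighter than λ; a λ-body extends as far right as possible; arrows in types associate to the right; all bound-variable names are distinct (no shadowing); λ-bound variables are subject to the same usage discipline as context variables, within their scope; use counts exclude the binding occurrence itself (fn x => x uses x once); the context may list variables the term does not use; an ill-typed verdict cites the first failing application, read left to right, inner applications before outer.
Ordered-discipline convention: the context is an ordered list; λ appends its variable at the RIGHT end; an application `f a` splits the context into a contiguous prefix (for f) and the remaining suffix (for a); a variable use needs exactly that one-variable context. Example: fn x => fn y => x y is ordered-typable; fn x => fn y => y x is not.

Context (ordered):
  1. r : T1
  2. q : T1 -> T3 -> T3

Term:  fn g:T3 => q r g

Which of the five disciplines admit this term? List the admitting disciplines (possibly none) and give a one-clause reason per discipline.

accepted by: linear, affine, relevant, unrestricted
use counts: r: 1×; q: 1×; g (bound): 1×
use order (left to right): q, r, g
typing: well-typed — term : T3 -> T3
ordered: ✗ — needs exchange: uses follow q, r, g
linear: ✓ — exactly-once usage across r, q, g
affine: ✓ — r, q, g: no repeats, contraction unneeded
relevant: ✓ — at least one use each (r, q, g)
unrestricted: ✓ — type-checks (T3 -> T3) and nothing is barred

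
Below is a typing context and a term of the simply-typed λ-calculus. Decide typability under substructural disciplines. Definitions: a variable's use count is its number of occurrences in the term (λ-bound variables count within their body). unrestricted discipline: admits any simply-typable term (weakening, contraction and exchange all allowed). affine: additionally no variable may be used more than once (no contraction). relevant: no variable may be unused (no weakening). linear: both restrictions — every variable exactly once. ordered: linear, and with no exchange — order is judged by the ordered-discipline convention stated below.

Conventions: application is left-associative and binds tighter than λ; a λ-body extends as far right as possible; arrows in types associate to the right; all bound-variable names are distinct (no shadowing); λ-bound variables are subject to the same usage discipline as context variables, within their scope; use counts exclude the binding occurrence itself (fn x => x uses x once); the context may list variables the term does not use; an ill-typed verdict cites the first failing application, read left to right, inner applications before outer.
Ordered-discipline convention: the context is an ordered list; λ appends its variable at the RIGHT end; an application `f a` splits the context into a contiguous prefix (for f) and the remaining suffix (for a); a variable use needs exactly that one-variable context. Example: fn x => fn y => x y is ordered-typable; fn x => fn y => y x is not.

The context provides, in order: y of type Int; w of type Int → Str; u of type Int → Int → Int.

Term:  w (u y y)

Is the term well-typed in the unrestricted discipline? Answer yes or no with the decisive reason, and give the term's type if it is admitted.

yes — typability at Str is all that's needed; term : Str
counts: y: 2, w: 1, u: 1
left-to-right use order: w, u, y, y
typing: well-typed at Str
summary: ordered ✗ · linear ✗ · affine ✗ · relevant ✓ · unrestricted ✓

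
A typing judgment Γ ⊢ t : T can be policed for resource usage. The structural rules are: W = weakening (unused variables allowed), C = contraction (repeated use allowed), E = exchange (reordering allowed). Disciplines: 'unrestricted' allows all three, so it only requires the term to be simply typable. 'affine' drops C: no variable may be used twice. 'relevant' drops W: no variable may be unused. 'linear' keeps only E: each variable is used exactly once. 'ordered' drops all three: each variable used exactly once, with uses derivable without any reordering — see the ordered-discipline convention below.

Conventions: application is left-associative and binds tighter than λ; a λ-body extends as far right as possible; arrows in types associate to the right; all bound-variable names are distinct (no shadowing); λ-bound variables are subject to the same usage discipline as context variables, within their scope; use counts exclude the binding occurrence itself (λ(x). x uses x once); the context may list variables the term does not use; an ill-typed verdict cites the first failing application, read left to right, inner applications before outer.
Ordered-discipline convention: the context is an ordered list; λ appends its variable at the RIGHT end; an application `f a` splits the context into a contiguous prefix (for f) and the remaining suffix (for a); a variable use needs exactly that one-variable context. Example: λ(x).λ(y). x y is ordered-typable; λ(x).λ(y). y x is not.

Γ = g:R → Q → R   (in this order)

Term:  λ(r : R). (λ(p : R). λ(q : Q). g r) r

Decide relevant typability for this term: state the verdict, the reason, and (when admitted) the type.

no — needs weakening: p, q unused
variable uses: g ×1; r [bound] ×2; p [bound] ×0; q [bound] ×0
left-to-right use order: g, r, r
typing: the term checks, with type R → Q → Q → R
across the five disciplines: ordered ✗ · linear ✗ · affine ✗ · relevant ✗ · unrestricted ✓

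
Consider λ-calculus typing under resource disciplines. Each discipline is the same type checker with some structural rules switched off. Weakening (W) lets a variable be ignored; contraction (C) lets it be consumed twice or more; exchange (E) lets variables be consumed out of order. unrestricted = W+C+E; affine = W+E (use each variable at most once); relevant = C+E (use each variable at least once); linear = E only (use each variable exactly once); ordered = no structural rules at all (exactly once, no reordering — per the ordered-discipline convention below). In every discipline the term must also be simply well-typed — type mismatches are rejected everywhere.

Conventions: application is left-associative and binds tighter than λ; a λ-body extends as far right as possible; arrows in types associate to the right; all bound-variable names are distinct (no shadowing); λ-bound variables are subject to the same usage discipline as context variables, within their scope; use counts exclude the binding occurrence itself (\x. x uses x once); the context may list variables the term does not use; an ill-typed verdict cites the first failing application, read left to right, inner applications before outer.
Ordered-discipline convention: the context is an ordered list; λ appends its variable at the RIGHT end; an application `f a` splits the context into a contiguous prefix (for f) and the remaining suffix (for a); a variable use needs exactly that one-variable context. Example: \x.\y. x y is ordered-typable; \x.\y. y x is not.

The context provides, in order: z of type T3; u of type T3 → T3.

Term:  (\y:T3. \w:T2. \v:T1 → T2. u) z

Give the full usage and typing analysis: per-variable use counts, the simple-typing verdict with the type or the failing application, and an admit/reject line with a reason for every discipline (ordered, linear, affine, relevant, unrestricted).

counts: z=1; u=1; y (λ-bound)=0; w (λ-bound)=0; v (λ-bound)=0
uses in reading order: u, z
typing: well-typed at T2 → (T1 → T2) → T3 → T3
ordered: ✗ — y, w, v never used (weakening)
linear: ✗ — y, w, v never used (weakening)
affine: ✓ — no duplicate uses among z, u, y, w, v
relevant: ✗ — y, w, v never used (weakening)
unrestricted: ✓ — simply typable at T2 → (T1 → T2) → T3 → T3; W, C, E all held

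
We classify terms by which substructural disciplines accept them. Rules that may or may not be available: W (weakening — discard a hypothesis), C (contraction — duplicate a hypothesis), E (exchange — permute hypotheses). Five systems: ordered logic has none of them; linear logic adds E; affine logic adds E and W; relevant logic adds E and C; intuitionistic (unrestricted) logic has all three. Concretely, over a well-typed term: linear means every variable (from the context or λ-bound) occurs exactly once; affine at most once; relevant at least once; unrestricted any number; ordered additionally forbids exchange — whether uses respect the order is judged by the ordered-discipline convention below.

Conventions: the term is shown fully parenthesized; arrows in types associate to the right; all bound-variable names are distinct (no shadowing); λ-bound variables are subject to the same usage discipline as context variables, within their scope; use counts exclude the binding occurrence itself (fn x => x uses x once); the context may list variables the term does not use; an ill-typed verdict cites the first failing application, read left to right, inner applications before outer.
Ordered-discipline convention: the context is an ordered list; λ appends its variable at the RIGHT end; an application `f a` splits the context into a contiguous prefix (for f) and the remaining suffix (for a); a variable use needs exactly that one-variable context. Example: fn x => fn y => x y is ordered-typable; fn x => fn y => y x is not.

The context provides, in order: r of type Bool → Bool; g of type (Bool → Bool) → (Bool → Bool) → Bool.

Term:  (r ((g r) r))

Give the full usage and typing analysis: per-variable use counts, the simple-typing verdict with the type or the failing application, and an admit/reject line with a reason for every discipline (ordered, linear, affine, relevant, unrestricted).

usage: r ×3, g ×1
order of uses: r, g, r, r
typing: well-typed — term : Bool
ordered ✗ (r ×3 used more than once (contraction))
linear ✗ (r ×3 used more than once (contraction))
affine ✗ (r ×3 used more than once (contraction))
relevant ✓ (every one of r, g appears)
unrestricted ✓ (simply typable at Bool; W, C, E all held)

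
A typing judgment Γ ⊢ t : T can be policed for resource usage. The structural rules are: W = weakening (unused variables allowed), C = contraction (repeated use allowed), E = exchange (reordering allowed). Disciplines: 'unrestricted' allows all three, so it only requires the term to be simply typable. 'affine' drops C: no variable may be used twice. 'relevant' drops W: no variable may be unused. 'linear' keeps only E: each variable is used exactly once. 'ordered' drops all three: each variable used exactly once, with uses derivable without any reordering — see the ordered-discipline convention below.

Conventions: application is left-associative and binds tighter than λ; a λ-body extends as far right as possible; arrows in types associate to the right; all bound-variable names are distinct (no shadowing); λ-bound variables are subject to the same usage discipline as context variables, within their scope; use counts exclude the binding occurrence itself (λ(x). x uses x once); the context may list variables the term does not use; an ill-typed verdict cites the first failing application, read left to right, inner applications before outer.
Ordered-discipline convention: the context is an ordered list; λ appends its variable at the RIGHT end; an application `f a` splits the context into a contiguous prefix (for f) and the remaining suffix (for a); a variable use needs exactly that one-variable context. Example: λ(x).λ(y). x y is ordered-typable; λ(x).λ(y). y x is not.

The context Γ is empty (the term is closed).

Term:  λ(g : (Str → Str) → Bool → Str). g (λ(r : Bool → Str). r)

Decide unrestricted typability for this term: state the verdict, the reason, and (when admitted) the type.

no — a type mismatch blocks all five
use counts: g [bound] ×1; r [bound] ×1
uses in reading order: g, r
typing: ill-typed: argument of type (Bool → Str) → Bool → Str where Str → Str is required
summary: ordered ✗, linear ✗, affine ✗, relevant ✗, unrestricted ✗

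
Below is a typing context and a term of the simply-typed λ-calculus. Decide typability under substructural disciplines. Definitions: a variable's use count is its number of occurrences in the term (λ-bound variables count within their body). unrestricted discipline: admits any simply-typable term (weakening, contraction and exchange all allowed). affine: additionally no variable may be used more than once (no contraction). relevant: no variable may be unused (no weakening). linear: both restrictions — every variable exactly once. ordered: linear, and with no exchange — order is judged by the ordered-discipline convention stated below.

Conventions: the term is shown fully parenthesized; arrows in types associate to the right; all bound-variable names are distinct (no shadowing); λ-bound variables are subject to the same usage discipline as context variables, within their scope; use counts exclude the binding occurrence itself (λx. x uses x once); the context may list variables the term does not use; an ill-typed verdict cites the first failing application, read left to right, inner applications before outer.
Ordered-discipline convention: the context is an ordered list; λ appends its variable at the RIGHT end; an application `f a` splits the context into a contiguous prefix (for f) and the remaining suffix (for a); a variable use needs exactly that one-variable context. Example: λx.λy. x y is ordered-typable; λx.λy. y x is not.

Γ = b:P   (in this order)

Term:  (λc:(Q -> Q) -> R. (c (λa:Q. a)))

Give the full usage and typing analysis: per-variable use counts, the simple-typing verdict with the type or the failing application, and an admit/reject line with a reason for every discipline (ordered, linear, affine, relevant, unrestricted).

use counts: b=0; c (λ-bound)=1; a (λ-bound)=1
order of uses: c, a
typing: the term checks, with type ((Q -> Q) -> R) -> R
ordered: ✗, unused: b — weakening required
linear: ✗, unused: b — weakening required
affine: ✓, at most one use each (b, c, a)
relevant: ✗, unused: b — weakening required
unrestricted: ✓, simply typable at ((Q -> Q) -> R) -> R; W, C, E all held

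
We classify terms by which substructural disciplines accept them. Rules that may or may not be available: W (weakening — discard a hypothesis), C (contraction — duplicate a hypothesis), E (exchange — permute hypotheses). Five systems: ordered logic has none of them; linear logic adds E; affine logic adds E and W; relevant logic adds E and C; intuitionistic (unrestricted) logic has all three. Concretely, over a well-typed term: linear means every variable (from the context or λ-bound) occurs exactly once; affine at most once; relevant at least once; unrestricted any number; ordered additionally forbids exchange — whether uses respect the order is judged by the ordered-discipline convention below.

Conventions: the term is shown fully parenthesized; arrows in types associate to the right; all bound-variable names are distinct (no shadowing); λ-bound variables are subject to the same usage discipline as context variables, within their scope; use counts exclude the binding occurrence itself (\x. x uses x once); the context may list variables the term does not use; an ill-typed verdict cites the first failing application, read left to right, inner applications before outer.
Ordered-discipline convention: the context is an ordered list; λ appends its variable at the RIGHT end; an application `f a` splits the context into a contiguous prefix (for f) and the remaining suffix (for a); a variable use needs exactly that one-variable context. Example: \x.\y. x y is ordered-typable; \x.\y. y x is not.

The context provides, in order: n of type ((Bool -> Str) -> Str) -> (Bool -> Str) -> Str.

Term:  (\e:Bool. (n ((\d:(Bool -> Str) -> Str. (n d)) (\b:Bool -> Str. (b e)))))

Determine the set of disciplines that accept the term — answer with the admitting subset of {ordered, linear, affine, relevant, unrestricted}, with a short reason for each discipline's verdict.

admitted in: relevant, unrestricted
usage: n: 2; e (bound): 1; d (bound): 1; b (bound): 1
use order (left to right): n, n, d, b, e
typing: ✓ — Bool -> (Bool -> Str) -> Str
ordered: ✗ — repeated use of n ×2
linear: ✗ — repeated use of n ×2
affine: ✗ — repeated use of n ×2
relevant: ✓ — n, e, d, b: all used, weakening unneeded
unrestricted: ✓ — type-checks (Bool -> (Bool -> Str) -> Str) and nothing is barred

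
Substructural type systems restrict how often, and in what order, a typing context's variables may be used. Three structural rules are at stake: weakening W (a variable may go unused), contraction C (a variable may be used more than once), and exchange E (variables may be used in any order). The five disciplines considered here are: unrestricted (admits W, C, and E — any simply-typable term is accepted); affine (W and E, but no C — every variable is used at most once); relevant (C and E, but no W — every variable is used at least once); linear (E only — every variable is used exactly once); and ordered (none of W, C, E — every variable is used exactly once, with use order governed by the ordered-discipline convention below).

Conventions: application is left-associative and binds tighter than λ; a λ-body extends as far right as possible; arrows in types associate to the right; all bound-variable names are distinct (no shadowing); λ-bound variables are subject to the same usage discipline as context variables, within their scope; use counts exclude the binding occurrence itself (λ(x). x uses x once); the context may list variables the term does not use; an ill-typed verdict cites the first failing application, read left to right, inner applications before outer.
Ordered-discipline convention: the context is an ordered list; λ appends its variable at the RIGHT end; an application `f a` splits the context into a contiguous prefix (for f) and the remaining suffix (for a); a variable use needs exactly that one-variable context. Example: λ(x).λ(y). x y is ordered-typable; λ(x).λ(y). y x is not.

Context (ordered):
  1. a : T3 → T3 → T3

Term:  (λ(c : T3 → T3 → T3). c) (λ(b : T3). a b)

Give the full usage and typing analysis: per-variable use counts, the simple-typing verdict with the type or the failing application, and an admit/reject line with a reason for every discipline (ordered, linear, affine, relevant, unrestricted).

usage: a: 1×; c (bound): 1×; b (bound): 1×
use order (left to right): c, a, b
typing: well-typed at T3 → T3 → T3
ordered: ✓, single-use (a, c, b), ordered derivation ok
linear: ✓, a, c, b: one use apiece
affine: ✓, at most one use each (a, c, b)
relevant: ✓, at least one use each (a, c, b)
unrestricted: ✓, typability at T3 → T3 → T3 is all that's needed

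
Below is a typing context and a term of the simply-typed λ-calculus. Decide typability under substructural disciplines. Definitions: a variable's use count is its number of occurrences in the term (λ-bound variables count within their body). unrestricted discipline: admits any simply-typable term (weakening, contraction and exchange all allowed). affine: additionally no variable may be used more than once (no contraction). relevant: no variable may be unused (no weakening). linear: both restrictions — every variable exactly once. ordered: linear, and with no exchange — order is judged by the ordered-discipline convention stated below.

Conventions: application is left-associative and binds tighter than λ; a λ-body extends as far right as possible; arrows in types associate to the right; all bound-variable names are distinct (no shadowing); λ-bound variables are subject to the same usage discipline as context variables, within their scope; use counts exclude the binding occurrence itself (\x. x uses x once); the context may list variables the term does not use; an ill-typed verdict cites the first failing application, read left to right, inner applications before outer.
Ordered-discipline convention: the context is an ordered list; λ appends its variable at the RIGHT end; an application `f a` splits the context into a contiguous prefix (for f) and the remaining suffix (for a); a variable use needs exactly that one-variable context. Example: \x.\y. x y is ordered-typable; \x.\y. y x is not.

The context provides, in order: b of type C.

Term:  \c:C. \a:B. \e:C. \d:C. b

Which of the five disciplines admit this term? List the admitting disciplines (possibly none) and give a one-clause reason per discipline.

admitted by: affine, unrestricted
usage: b: 1, c [bound]: 0, a [bound]: 0, e [bound]: 0, d [bound]: 0
left-to-right use order: b
typing: ✓ — C -> B -> C -> C -> C
ordered: ✗ — c, a, e, d left unused
linear: ✗ — c, a, e, d left unused
affine: ✓ — no duplicate uses among b, c, a, e, d
relevant: ✗ — c, a, e, d left unused
unrestricted: ✓ — well-typed at C -> B -> C -> C -> C; no restrictions here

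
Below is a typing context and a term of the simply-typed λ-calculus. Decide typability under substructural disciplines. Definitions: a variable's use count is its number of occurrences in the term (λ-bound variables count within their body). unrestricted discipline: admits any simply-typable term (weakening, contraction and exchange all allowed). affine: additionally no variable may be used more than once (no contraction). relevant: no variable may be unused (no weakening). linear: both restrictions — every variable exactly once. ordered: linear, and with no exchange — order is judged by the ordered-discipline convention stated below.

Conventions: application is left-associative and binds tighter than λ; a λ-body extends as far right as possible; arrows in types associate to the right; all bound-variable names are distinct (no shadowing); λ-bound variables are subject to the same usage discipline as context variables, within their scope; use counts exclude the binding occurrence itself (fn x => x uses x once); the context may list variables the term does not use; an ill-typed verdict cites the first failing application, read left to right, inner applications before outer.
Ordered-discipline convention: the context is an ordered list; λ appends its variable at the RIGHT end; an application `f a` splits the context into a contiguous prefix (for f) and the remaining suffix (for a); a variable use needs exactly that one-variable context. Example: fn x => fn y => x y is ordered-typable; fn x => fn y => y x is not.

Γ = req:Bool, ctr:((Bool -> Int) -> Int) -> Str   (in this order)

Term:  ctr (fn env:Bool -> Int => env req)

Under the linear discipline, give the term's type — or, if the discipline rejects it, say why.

term : Str
use counts: req: 1; ctr: 1; env [bound]: 1
order of uses: ctr, env, req
typing: the term checks, with type Str
per-discipline verdicts: ordered ✗ | linear ✓ | affine ✓ | relevant ✓ | unrestricted ✓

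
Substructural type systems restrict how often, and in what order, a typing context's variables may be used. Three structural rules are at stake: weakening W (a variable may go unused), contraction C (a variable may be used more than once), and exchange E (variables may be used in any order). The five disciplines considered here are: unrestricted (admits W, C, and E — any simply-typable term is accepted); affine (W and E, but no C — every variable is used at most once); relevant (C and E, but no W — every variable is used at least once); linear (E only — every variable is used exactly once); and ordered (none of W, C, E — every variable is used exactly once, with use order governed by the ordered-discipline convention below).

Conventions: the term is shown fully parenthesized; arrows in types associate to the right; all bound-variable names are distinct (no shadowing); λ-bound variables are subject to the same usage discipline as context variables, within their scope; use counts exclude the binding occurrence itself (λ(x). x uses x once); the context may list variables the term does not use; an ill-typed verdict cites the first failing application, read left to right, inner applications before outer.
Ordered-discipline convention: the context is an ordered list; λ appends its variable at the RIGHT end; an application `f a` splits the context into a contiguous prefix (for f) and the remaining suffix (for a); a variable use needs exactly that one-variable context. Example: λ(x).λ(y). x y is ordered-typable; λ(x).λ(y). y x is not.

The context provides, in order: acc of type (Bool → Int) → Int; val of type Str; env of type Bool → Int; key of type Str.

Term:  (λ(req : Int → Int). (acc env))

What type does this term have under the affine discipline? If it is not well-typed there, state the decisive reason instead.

term : (Int → Int) → Int
variable uses: acc: 1; val: 0; env: 1; key: 0; req (λ-bound): 0
left-to-right use order: acc, env
typing: the term checks, with type (Int → Int) → Int
summary: ordered ✗ · linear ✗ · affine ✓ · relevant ✗ · unrestricted ✓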